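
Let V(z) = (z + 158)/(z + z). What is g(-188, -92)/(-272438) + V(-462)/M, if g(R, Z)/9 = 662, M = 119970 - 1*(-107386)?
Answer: -39111112850/1788529452171 ≈ -0.021868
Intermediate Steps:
M = 227356 (M = 119970 + 107386 = 227356)
g(R, Z) = 5958 (g(R, Z) = 9*662 = 5958)
V(z) = (158 + z)/(2*z) (V(z) = (158 + z)/((2*z)) = (158 + z)*(1/(2*z)) = (158 + z)/(2*z))
g(-188, -92)/(-272438) + V(-462)/M = 5958/(-272438) + ((1/2)*(158 - 462)/(-462))/227356 = 5958*(-1/272438) + ((1/2)*(-1/462)*(-304))*(1/227356) = -2979/136219 + (76/231)*(1/227356) = -2979/136219 + 19/13129809 = -39111112850/1788529452171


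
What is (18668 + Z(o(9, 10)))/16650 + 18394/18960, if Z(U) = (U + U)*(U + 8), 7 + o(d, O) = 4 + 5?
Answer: 1224007/584600 ≈ 2.0938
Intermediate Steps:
o(d, O) = 2 (o(d, O) = -7 + (4 + 5) = -7 + 9 = 2)
Z(U) = 2*U*(8 + U) (Z(U) = (2*U)*(8 + U) = 2*U*(8 + U))
(18668 + Z(o(9, 10)))/16650 + 18394/18960 = (18668 + 2*2*(8 + 2))/16650 + 18394/18960 = (18668 + 2*2*10)*(1/16650) + 18394*(1/18960) = (18668 + 40)*(1/16650) + 9197/9480 = 18708*(1/16650) + 9197/9480 = 3118/2775 + 9197/9480 = 1224007/584600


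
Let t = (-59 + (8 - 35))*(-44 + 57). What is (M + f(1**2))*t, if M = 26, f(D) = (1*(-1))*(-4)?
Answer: -33540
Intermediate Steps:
f(D) = 4 (f(D) = -1*(-4) = 4)
t = -1118 (t = (-59 - 27)*13 = -86*13 = -1118)
(M + f(1**2))*t = (26 + 4)*(-1118) = 30*(-1118) = -33540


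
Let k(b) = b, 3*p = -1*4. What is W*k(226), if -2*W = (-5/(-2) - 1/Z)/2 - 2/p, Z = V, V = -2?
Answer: -339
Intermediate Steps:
Z = -2
p = -4/3 (p = (-1*4)/3 = (⅓)*(-4) = -4/3 ≈ -1.3333)
W = -3/2 (W = -((-5/(-2) - 1/(-2))/2 - 2/(-4/3))/2 = -((-5*(-½) - 1*(-½))*(½) - 2*(-¾))/2 = -((5/2 + ½)*(½) + 3/2)/2 = -(3*(½) + 3/2)/2 = -(3/2 + 3/2)/2 = -½*3 = -3/2 ≈ -1.5000)
W*k(226) = -3/2*226 = -339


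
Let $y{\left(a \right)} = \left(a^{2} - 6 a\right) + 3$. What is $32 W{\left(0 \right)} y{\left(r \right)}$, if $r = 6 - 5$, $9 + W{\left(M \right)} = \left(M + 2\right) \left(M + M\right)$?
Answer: $576$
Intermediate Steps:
$W{\left(M \right)} = -9 + 2 M \left(2 + M\right)$ ($W{\left(M \right)} = -9 + \left(M + 2\right) \left(M + M\right) = -9 + \left(2 + M\right) 2 M = -9 + 2 M \left(2 + M\right)$)
$r = 1$ ($r = 6 - 5 = 1$)
$y{\left(a \right)} = 3 + a^{2} - 6 a$
$32 W{\left(0 \right)} y{\left(r \right)} = 32 \left(-9 + 2 \cdot 0^{2} + 4 \cdot 0\right) \left(3 + 1^{2} - 6\right) = 32 \left(-9 + 2 \cdot 0 + 0\right) \left(3 + 1 - 6\right) = 32 \left(-9 + 0 + 0\right) \left(-2\right) = 32 \left(-9\right) \left(-2\right) = \left(-288\right) \left(-2\right) = 576$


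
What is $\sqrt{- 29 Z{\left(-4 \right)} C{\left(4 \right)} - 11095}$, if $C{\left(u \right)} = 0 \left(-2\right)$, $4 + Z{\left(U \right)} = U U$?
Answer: $i \sqrt{11095} \approx 105.33 i$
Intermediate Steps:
$Z{\left(U \right)} = -4 + U^{2}$ ($Z{\left(U \right)} = -4 + U U = -4 + U^{2}$)
$C{\left(u \right)} = 0$
$\sqrt{- 29 Z{\left(-4 \right)} C{\left(4 \right)} - 11095} = \sqrt{- 29 \left(-4 + \left(-4\right)^{2}\right) 0 - 11095} = \sqrt{- 29 \left(-4 + 16\right) 0 - 11095} = \sqrt{\left(-29\right) 12 \cdot 0 - 11095} = \sqrt{\left(-348\right) 0 - 11095} = \sqrt{0 - 11095} = \sqrt{-11095} = i \sqrt{11095}$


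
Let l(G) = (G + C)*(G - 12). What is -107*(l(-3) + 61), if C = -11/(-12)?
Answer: -39483/4 ≈ -9870.8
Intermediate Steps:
C = 11/12 (C = -11*(-1/12) = 11/12 ≈ 0.91667)
l(G) = (-12 + G)*(11/12 + G) (l(G) = (G + 11/12)*(G - 12) = (11/12 + G)*(-12 + G) = (-12 + G)*(11/12 + G))
-107*(l(-3) + 61) = -107*((-11 + (-3)² - 133/12*(-3)) + 61) = -107*((-11 + 9 + 133/4) + 61) = -107*(125/4 + 61) = -107*369/4 = -39483/4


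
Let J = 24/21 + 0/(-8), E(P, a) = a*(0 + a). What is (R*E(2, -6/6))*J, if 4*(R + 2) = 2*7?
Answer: 12/7 ≈ 1.7143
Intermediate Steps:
E(P, a) = a**2 (E(P, a) = a*a = a**2)
R = 3/2 (R = -2 + (2*7)/4 = -2 + (1/4)*14 = -2 + 7/2 = 3/2 ≈ 1.5000)
J = 8/7 (J = 24*(1/21) + 0*(-1/8) = 8/7 + 0 = 8/7 ≈ 1.1429)
(R*E(2, -6/6))*J = (3*(-6/6)**2/2)*(8/7) = (3*(-6*1/6)**2/2)*(8/7) = ((3/2)*(-1)**2)*(8/7) = ((3/2)*1)*(8/7) = (3/2)*(8/7) = 12/7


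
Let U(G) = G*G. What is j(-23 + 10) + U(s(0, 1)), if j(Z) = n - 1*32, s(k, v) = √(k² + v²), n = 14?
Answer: -17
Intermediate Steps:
U(G) = G²
j(Z) = -18 (j(Z) = 14 - 1*32 = 14 - 32 = -18)
j(-23 + 10) + U(s(0, 1)) = -18 + (√(0² + 1²))² = -18 + (√(0 + 1))² = -18 + (√1)² = -18 + 1² = -18 + 1 = -17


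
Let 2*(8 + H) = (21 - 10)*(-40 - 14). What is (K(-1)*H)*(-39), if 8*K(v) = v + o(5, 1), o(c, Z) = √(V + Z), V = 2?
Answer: -11895/8 + 11895*√3/8 ≈ 1088.5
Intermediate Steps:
o(c, Z) = √(2 + Z)
K(v) = v/8 + √3/8 (K(v) = (v + √(2 + 1))/8 = (v + √3)/8 = v/8 + √3/8)
H = -305 (H = -8 + ((21 - 10)*(-40 - 14))/2 = -8 + (11*(-54))/2 = -8 + (½)*(-594) = -8 - 297 = -305)
(K(-1)*H)*(-39) = (((⅛)*(-1) + √3/8)*(-305))*(-39) = ((-⅛ + √3/8)*(-305))*(-39) = (305/8 - 305*√3/8)*(-39) = -11895/8 + 11895*√3/8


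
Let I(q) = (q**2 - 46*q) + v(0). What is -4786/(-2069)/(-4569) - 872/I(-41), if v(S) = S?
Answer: -917812806/3746642443 ≈ -0.24497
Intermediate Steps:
I(q) = q**2 - 46*q (I(q) = (q**2 - 46*q) + 0 = q**2 - 46*q)
-4786/(-2069)/(-4569) - 872/I(-41) = -4786/(-2069)/(-4569) - 872*(-1/(41*(-46 - 41))) = -4786*(-1/2069)*(-1/4569) - 872/((-41*(-87))) = (4786/2069)*(-1/4569) - 872/3567 = -4786/9453261 - 872*1/3567 = -4786/9453261 - 872/3567 = -917812806/3746642443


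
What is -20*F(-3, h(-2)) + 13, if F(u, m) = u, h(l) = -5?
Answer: 73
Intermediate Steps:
-20*F(-3, h(-2)) + 13 = -20*(-3) + 13 = 60 + 13 = 73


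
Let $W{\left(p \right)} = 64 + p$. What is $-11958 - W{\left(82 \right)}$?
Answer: $-12104$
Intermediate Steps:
$-11958 - W{\left(82 \right)} = -11958 - \left(64 + 82\right) = -11958 - 146 = -12104$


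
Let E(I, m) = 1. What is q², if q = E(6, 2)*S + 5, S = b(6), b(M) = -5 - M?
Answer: 36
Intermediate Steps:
S = -11 (S = -5 - 1*6 = -5 - 6 = -11)
q = -6 (q = 1*(-11) + 5 = -11 + 5 = -6)
q² = (-6)² = 36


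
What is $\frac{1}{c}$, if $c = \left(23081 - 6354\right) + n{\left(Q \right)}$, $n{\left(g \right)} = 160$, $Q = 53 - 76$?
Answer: $\frac{1}{16887} \approx 5.9217 \cdot 10^{-5}$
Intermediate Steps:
$Q = -23$
$c = 16887$ ($c = \left(23081 - 6354\right) + 160 = 16727 + 160 = 16887$)
$\frac{1}{c} = \frac{1}{16887}$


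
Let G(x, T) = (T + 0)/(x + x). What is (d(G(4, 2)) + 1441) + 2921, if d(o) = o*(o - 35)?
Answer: 69653/16 ≈ 4353.3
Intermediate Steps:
G(x, T) = T/(2*x) (G(x, T) = T/((2*x)) = T*(1/(2*x)) = T/(2*x))
d(o) = o*(-35 + o)
(d(G(4, 2)) + 1441) + 2921 = (((1/2)*2/4)*(-35 + (1/2)*2/4) + 1441) + 2921 = (((1/2)*2*(1/4))*(-35 + (1/2)*2*(1/4)) + 1441) + 2921 = ((-35 + 1/4)/4 + 1441) + 2921 = ((1/4)*(-139/4) + 1441) + 2921 = (-139/16 + 1441) + 2921 = 22917/16 + 2921 = 69653/16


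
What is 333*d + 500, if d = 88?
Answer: 29804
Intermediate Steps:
333*d + 500 = 333*88 + 500 = 29304 + 500 = 29804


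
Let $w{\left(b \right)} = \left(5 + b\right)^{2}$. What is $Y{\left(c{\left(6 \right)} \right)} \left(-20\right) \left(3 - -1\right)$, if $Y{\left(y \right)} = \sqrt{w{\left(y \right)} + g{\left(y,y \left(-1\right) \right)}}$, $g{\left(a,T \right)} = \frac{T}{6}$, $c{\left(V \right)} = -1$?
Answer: $- \frac{40 \sqrt{582}}{3} \approx -321.66$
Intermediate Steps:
$g{\left(a,T \right)} = \frac{T}{6}$ ($g{\left(a,T \right)} = T \frac{1}{6} = \frac{T}{6}$)
$Y{\left(y \right)} = \sqrt{\left(5 + y\right)^{2} - \frac{y}{6}}$ ($Y{\left(y \right)} = \sqrt{\left(5 + y\right)^{2} + \frac{y \left(-1\right)}{6}} = \sqrt{\left(5 + y\right)^{2} + \frac{\left(-1\right) y}{6}} = \sqrt{\left(5 + y\right)^{2} - \frac{y}{6}}$)
$Y{\left(c{\left(6 \right)} \right)} \left(-20\right) \left(3 - -1\right) = \frac{\sqrt{\left(-6\right) \left(-1\right) + 36 \left(5 - 1\right)^{2}}}{6} \left(-20\right) \left(3 - -1\right) = \frac{\sqrt{6 + 36 \cdot 4^{2}}}{6} \left(-20\right) \left(3 + 1\right) = \frac{\sqrt{6 + 36 \cdot 16}}{6} \left(-20\right) 4 = \frac{\sqrt{6 + 576}}{6} \left(-20\right) 4 = \frac{\sqrt{582}}{6} \left(-20\right) 4 = - \frac{10 \sqrt{582}}{3} \cdot 4 = - \frac{40 \sqrt{582}}{3}$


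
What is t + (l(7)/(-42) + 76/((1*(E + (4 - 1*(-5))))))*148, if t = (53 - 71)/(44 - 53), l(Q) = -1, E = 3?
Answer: 6600/7 ≈ 942.86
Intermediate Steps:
t = 2 (t = -18/(-9) = -18*(-1/9) = 2)
t + (l(7)/(-42) + 76/((1*(E + (4 - 1*(-5))))))*148 = 2 + (-1/(-42) + 76/((1*(3 + (4 - 1*(-5))))))*148 = 2 + (-1*(-1/42) + 76/((1*(3 + (4 + 5)))))*148 = 2 + (1/42 + 76/((1*(3 + 9))))*148 = 2 + (1/42 + 76/((1*12)))*148 = 2 + (1/42 + 76/12)*148 = 2 + (1/42 + 76*(1/12))*148 = 2 + (1/42 + 19/3)*148 = 2 + (89/14)*148 = 2 + 6586/7 = 6600/7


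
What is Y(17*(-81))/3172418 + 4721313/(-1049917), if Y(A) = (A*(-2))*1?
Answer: -7487543436708/1665387794653 ≈ -4.4960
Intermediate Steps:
Y(A) = -2*A (Y(A) = -2*A*1 = -2*A)
Y(17*(-81))/3172418 + 4721313/(-1049917) = -34*(-81)/3172418 + 4721313/(-1049917) = -2*(-1377)*(1/3172418) + 4721313*(-1/1049917) = 2754*(1/3172418) - 4721313/1049917 = 1377/1586209 - 4721313/1049917 = -7487543436708/1665387794653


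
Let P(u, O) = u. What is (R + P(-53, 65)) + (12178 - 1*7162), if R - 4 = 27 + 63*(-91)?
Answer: -739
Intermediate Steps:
R = -5702 (R = 4 + (27 + 63*(-91)) = 4 + (27 - 5733) = 4 - 5706 = -5702)
(R + P(-53, 65)) + (12178 - 1*7162) = (-5702 - 53) + (12178 - 1*7162) = -5755 + (12178 - 7162) = -5755 + 5016 = -739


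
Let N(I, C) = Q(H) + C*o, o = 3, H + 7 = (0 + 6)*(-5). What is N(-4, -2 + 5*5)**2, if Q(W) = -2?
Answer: 4489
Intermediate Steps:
H = -37 (H = -7 + (0 + 6)*(-5) = -7 + 6*(-5) = -7 - 30 = -37)
N(I, C) = -2 + 3*C (N(I, C) = -2 + C*3 = -2 + 3*C)
N(-4, -2 + 5*5)**2 = (-2 + 3*(-2 + 5*5))**2 = (-2 + 3*(-2 + 25))**2 = (-2 + 3*23)**2 = (-2 + 69)**2 = 67**2 = 4489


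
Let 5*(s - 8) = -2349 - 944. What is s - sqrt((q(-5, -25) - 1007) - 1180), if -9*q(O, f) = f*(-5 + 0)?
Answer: -3253/5 - 4*I*sqrt(1238)/3 ≈ -650.6 - 46.914*I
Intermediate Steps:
q(O, f) = 5*f/9 (q(O, f) = -f*(-5 + 0)/9 = -f*(-5)/9 = -(-5)*f/9 = 5*f/9)
s = -3253/5 (s = 8 + (-2349 - 944)/5 = 8 + (1/5)*(-3293) = 8 - 3293/5 = -3253/5 ≈ -650.60)
s - sqrt((q(-5, -25) - 1007) - 1180) = -3253/5 - sqrt(((5/9)*(-25) - 1007) - 1180) = -3253/5 - sqrt((-125/9 - 1007) - 1180) = -3253/5 - sqrt(-9188/9 - 1180) = -3253/5 - sqrt(-19808/9) = -3253/5 - 4*I*sqrt(1238)/3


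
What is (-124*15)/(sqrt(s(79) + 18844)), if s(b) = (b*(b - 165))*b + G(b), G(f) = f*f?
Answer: 620*I*sqrt(56849)/56849 ≈ 2.6003*I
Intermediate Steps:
G(f) = f**2
s(b) = b**2 + b**2*(-165 + b) (s(b) = (b*(b - 165))*b + b**2 = (b*(-165 + b))*b + b**2 = b**2*(-165 + b) + b**2 = b**2 + b**2*(-165 + b))
(-124*15)/(sqrt(s(79) + 18844)) = (-124*15)/(sqrt(79**2*(-164 + 79) + 18844)) = -1860/sqrt(6241*(-85) + 18844) = -1860/sqrt(-530485 + 18844) = -1860*(-I*sqrt(56849)/170547) = -(-620)*I*sqrt(56849)/56849 = 620*I*sqrt(56849)/56849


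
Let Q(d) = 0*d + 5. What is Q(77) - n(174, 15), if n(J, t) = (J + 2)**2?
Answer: -30971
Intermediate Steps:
Q(d) = 5 (Q(d) = 0 + 5 = 5)
n(J, t) = (2 + J)**2
Q(77) - n(174, 15) = 5 - (2 + 174)**2 = 5 - 1*176**2 = 5 - 1*30976 = 5 - 30976 = -30971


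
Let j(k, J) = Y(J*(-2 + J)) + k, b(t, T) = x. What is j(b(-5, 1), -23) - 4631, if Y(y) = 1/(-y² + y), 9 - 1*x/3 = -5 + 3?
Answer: -1517569901/330050 ≈ -4598.0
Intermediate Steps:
x = 33 (x = 27 - 3*(-5 + 3) = 27 - 3*(-2) = 27 + 6 = 33)
Y(y) = 1/(y - y²)
b(t, T) = 33
j(k, J) = k - 1/(J*(-1 + J*(-2 + J))*(-2 + J)) (j(k, J) = -1/((J*(-2 + J))*(-1 + J*(-2 + J))) + k = -1/(J*(-2 + J))/(-1 + J*(-2 + J)) + k = -1/(J*(-1 + J*(-2 + J))*(-2 + J)) + k = k - 1/(J*(-1 + J*(-2 + J))*(-2 + J)))
j(b(-5, 1), -23) - 4631 = (33 - 1/(-23*(-1 - 23*(-2 - 23))*(-2 - 23))) - 4631 = (33 - 1*(-1/23)/(-1 - 23*(-25)*(-25))) - 4631 = (33 - 1*(-1/23)*(-1/25)/(-1 + 575)) - 4631 = (33 - 1*(-1/23)*(-1/25)/574) - 4631 = (33 - 1*(-1/23)*1/574*(-1/25)) - 4631 = (33 - 1/330050) - 4631 = 10891649/330050 - 4631 = -1517569901/330050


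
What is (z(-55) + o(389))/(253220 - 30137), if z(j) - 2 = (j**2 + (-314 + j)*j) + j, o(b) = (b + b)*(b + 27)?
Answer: 346915/223083 ≈ 1.5551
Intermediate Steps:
o(b) = 2*b*(27 + b) (o(b) = (2*b)*(27 + b) = 2*b*(27 + b))
z(j) = 2 + j + j**2 + j*(-314 + j) (z(j) = 2 + ((j**2 + (-314 + j)*j) + j) = 2 + ((j**2 + j*(-314 + j)) + j) = 2 + (j + j**2 + j*(-314 + j)) = 2 + j + j**2 + j*(-314 + j))
(z(-55) + o(389))/(253220 - 30137) = ((2 - 313*(-55) + 2*(-55)**2) + 2*389*(27 + 389))/(253220 - 30137) = ((2 + 17215 + 2*3025) + 2*389*416)/223083 = ((2 + 17215 + 6050) + 323648)*(1/223083) = (23267 + 323648)*(1/223083) = 346915*(1/223083) = 346915/223083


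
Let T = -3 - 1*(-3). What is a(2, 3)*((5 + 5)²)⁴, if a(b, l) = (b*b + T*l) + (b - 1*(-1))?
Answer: 700000000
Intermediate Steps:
T = 0 (T = -3 + 3 = 0)
a(b, l) = 1 + b + b² (a(b, l) = (b*b + 0*l) + (b - 1*(-1)) = (b² + 0) + (b + 1) = b² + (1 + b) = 1 + b + b²)
a(2, 3)*((5 + 5)²)⁴ = (1 + 2 + 2²)*((5 + 5)²)⁴ = (1 + 2 + 4)*(10²)⁴ = 7*100⁴ = 7*100000000 = 700000000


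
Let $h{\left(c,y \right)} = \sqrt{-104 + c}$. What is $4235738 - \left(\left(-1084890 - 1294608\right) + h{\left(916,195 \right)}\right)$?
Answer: $6615236 - 2 \sqrt{203} \approx 6.6152 \cdot 10^{6}$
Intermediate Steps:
$4235738 - \left(\left(-1084890 - 1294608\right) + h{\left(916,195 \right)}\right) = 4235738 - \left(\left(-1084890 - 1294608\right) + \sqrt{-104 + 916}\right) = 4235738 - \left(-2379498 + \sqrt{812}\right) = 4235738 - \left(-2379498 + 2 \sqrt{203}\right) = 4235738 + \left(2379498 - 2 \sqrt{203}\right) = 6615236 - 2 \sqrt{203}$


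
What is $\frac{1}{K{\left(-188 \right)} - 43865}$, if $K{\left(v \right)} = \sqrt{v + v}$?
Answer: $- \frac{43865}{1924138601} - \frac{2 i \sqrt{94}}{1924138601} \approx -2.2797 \cdot 10^{-5} - 1.0078 \cdot 10^{-8} i$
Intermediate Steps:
$K{\left(v \right)} = \sqrt{2} \sqrt{v}$ ($K{\left(v \right)} = \sqrt{2 v} = \sqrt{2} \sqrt{v}$)
$\frac{1}{K{\left(-188 \right)} - 43865} = \frac{1}{\sqrt{2} \sqrt{-188} - 43865} = \frac{1}{\sqrt{2} \cdot 2 i \sqrt{47} - 43865} = \frac{1}{2 i \sqrt{94} - 43865} = \frac{1}{-43865 + 2 i \sqrt{94}}$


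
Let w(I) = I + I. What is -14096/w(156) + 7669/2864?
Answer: -4747277/111696 ≈ -42.502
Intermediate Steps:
w(I) = 2*I
-14096/w(156) + 7669/2864 = -14096/(2*156) + 7669/2864 = -14096/312 + 7669*(1/2864) = -14096*1/312 + 7669/2864 = -1762/39 + 7669/2864 = -4747277/111696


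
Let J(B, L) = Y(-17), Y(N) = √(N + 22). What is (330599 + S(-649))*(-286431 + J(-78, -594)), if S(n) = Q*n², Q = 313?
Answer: -37856586198672 + 132166512*√5 ≈ -3.7856e+13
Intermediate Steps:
Y(N) = √(22 + N)
J(B, L) = √5 (J(B, L) = √(22 - 17) = √5)
S(n) = 313*n²
(330599 + S(-649))*(-286431 + J(-78, -594)) = (330599 + 313*(-649)²)*(-286431 + √5) = (330599 + 313*421201)*(-286431 + √5) = (330599 + 131835913)*(-286431 + √5) = 132166512*(-286431 + √5) = -37856586198672 + 132166512*√5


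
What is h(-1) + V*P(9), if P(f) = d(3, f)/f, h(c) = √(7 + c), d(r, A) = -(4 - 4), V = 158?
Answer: √6 ≈ 2.4495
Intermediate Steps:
d(r, A) = 0 (d(r, A) = -1*0 = 0)
P(f) = 0 (P(f) = 0/f = 0)
h(-1) + V*P(9) = √(7 - 1) + 158*0 = √6 + 0 = √6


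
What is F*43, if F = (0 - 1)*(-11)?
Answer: 473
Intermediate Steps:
F = 11 (F = -1*(-11) = 11)
F*43 = 11*43 = 473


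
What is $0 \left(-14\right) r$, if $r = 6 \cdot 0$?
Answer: $0$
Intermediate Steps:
$r = 0$
$0 \left(-14\right) r = 0 \left(-14\right) 0 = 0 \cdot 0 = 0$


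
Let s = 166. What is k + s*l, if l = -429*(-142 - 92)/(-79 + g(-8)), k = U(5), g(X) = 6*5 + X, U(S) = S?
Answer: -5554597/19 ≈ -2.9235e+5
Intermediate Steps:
g(X) = 30 + X
k = 5
l = -33462/19 (l = -429*(-142 - 92)/(-79 + (30 - 8)) = -429*(-234/(-79 + 22)) = -429/((-57*(-1/234))) = -429/19/78 = -429*78/19 = -33462/19 ≈ -1761.2)
k + s*l = 5 + 166*(-33462/19) = 5 - 5554692/19 = -5554597/19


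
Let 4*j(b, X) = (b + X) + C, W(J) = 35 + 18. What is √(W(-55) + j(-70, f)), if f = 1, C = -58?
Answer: √85/2 ≈ 4.6098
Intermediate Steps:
W(J) = 53
j(b, X) = -29/2 + X/4 + b/4 (j(b, X) = ((b + X) - 58)/4 = ((X + b) - 58)/4 = (-58 + X + b)/4 = -29/2 + X/4 + b/4)
√(W(-55) + j(-70, f)) = √(53 + (-29/2 + (¼)*1 + (¼)*(-70))) = √(53 + (-29/2 + ¼ - 35/2)) = √(53 - 127/4) = √(85/4) = √85/2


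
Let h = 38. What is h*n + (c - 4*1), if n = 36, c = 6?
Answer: 1370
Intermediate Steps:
h*n + (c - 4*1) = 38*36 + (6 - 4*1) = 1368 + (6 - 4) = 1368 + 2 = 1370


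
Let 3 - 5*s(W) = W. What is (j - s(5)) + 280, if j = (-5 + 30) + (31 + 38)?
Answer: 1872/5 ≈ 374.40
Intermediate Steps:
s(W) = ⅗ - W/5
j = 94 (j = 25 + 69 = 94)
(j - s(5)) + 280 = (94 - (⅗ - ⅕*5)) + 280 = (94 - (⅗ - 1)) + 280 = (94 - 1*(-⅖)) + 280 = (94 + ⅖) + 280 = 472/5 + 280 = 1872/5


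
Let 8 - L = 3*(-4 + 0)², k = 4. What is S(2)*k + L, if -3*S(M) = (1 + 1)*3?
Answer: -48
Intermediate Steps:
S(M) = -2 (S(M) = -(1 + 1)*3/3 = -2*3/3 = -⅓*6 = -2)
L = -40 (L = 8 - 3*(-4 + 0)² = 8 - 3*(-4)² = 8 - 3*16 = 8 - 1*48 = 8 - 48 = -40)
S(2)*k + L = -2*4 - 40 = -8 - 40 = -48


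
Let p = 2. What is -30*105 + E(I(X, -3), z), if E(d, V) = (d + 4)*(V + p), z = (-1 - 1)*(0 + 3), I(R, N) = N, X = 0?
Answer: -3154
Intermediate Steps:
z = -6 (z = -2*3 = -6)
E(d, V) = (2 + V)*(4 + d) (E(d, V) = (d + 4)*(V + 2) = (4 + d)*(2 + V) = (2 + V)*(4 + d))
-30*105 + E(I(X, -3), z) = -30*105 + (8 + 2*(-3) + 4*(-6) - 6*(-3)) = -3150 + (8 - 6 - 24 + 18) = -3150 - 4 = -3154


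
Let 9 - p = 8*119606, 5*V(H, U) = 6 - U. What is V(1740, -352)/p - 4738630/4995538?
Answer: -11336159177727/11949813960955 ≈ -0.94865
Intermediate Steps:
V(H, U) = 6/5 - U/5 (V(H, U) = (6 - U)/5 = 6/5 - U/5)
p = -956839 (p = 9 - 8*119606 = 9 - 1*956848 = 9 - 956848 = -956839)
V(1740, -352)/p - 4738630/4995538 = (6/5 - 1/5*(-352))/(-956839) - 4738630/4995538 = (6/5 + 352/5)*(-1/956839) - 4738630*1/4995538 = (358/5)*(-1/956839) - 2369315/2497769 = -358/4784195 - 2369315/2497769 = -11336159177727/11949813960955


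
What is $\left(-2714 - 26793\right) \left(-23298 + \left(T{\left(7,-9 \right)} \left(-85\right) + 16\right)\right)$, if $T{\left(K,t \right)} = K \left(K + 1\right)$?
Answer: $827435294$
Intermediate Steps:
$T{\left(K,t \right)} = K \left(1 + K\right)$
$\left(-2714 - 26793\right) \left(-23298 + \left(T{\left(7,-9 \right)} \left(-85\right) + 16\right)\right) = \left(-2714 - 26793\right) \left(-23298 + \left(7 \left(1 + 7\right) \left(-85\right) + 16\right)\right) = - 29507 \left(-23298 + \left(7 \cdot 8 \left(-85\right) + 16\right)\right) = - 29507 \left(-23298 + \left(56 \left(-85\right) + 16\right)\right) = - 29507 \left(-23298 + \left(-4760 + 16\right)\right) = - 29507 \left(-23298 - 4744\right) = \left(-29507\right) \left(-28042\right) = 827435294$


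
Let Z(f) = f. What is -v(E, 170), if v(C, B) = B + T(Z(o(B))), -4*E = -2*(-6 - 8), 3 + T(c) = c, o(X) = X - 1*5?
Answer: -332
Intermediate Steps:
o(X) = -5 + X (o(X) = X - 5 = -5 + X)
T(c) = -3 + c
E = -7 (E = -(-1)*(-6 - 8)/2 = -(-1)*(-14)/2 = -¼*28 = -7)
v(C, B) = -8 + 2*B (v(C, B) = B + (-3 + (-5 + B)) = B + (-8 + B) = -8 + 2*B)
-v(E, 170) = -(-8 + 2*170) = -(-8 + 340) = -1*332 = -332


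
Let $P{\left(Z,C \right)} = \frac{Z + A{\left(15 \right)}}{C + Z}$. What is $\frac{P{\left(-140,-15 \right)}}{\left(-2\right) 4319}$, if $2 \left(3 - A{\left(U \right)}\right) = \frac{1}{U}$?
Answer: $- \frac{4111}{40166700} \approx -0.00010235$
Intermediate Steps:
$A{\left(U \right)} = 3 - \frac{1}{2 U}$
$P{\left(Z,C \right)} = \frac{\frac{89}{30} + Z}{C + Z}$ ($P{\left(Z,C \right)} = \frac{Z + \left(3 - \frac{1}{2 \cdot 15}\right)}{C + Z} = \frac{Z + \left(3 - \frac{1}{30}\right)}{C + Z} = \frac{Z + \frac{89}{30}}{C + Z} = \frac{\frac{89}{30} + Z}{C + Z}$)
$\frac{P{\left(-140,-15 \right)}}{\left(-2\right) 4319} = \frac{\frac{1}{-15 - 140} \left(\frac{89}{30} - 140\right)}{\left(-2\right) 4319} = \frac{\frac{1}{-155} \left(- \frac{4111}{30}\right)}{-8638} = \left(- \frac{1}{155}\right) \left(- \frac{4111}{30}\right) \left(- \frac{1}{8638}\right) = \frac{4111}{4650} \left(- \frac{1}{8638}\right) = - \frac{4111}{40166700}$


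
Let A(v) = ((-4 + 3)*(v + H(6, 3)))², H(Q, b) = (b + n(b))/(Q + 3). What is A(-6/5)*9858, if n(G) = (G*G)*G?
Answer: 3364864/75 ≈ 44865.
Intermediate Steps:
n(G) = G³ (n(G) = G²*G = G³)
H(Q, b) = (b + b³)/(3 + Q) (H(Q, b) = (b + b³)/(Q + 3) = (b + b³)/(3 + Q))
A(v) = (-10/3 - v)² (A(v) = ((-4 + 3)*(v + (3 + 3³)/(3 + 6)))² = (-(v + (3 + 27)/9))² = (-(v + (⅑)*30))² = (-(v + 10/3))² = (-(10/3 + v))² = (-10/3 - v)²)
A(-6/5)*9858 = ((10 + 3*(-6/5))²/9)*9858 = ((10 - 18/5)²/9)*9858 = ((32/5)²/9)*9858 = ((⅑)*(1024/25))*9858 = (1024/225)*9858 = 3364864/75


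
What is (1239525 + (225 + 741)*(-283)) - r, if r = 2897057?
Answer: -1930910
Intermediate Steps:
(1239525 + (225 + 741)*(-283)) - r = (1239525 + (225 + 741)*(-283)) - 1*2897057 = (1239525 + 966*(-283)) - 2897057 = (1239525 - 273378) - 2897057 = 966147 - 2897057 = -1930910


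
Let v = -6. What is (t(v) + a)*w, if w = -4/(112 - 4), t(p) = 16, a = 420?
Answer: -436/27 ≈ -16.148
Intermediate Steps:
w = -1/27 (w = -4/108 = -4*1/108 = -1/27 ≈ -0.037037)
(t(v) + a)*w = (16 + 420)*(-1/27) = 436*(-1/27) = -436/27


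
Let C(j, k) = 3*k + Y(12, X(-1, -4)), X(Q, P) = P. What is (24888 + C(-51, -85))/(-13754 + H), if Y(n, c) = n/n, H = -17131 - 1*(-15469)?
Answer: -12317/7708 ≈ -1.5979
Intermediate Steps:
H = -1662 (H = -17131 + 15469 = -1662)
Y(n, c) = 1
C(j, k) = 1 + 3*k (C(j, k) = 3*k + 1 = 1 + 3*k)
(24888 + C(-51, -85))/(-13754 + H) = (24888 + (1 + 3*(-85)))/(-13754 - 1662) = (24888 + (1 - 255))/(-15416) = (24888 - 254)*(-1/15416) = 24634*(-1/15416) = -12317/7708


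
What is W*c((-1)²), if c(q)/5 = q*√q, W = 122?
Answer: 610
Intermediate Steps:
c(q) = 5*q^(3/2) (c(q) = 5*(q*√q) = 5*q^(3/2))
W*c((-1)²) = 122*(5*((-1)²)^(3/2)) = 122*(5*1^(3/2)) = 122*(5*1) = 122*5 = 610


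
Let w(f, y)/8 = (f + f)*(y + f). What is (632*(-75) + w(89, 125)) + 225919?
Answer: 483255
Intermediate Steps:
w(f, y) = 16*f*(f + y) (w(f, y) = 8*((f + f)*(y + f)) = 8*((2*f)*(f + y)) = 8*(2*f*(f + y)) = 16*f*(f + y))
(632*(-75) + w(89, 125)) + 225919 = (632*(-75) + 16*89*(89 + 125)) + 225919 = (-47400 + 16*89*214) + 225919 = (-47400 + 304736) + 225919 = 257336 + 225919 = 483255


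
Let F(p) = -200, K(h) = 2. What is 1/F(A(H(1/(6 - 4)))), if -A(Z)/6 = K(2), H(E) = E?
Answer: -1/200 ≈ -0.0050000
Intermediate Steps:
A(Z) = -12 (A(Z) = -6*2 = -12)
1/F(A(H(1/(6 - 4)))) = 1/(-200) = -1/200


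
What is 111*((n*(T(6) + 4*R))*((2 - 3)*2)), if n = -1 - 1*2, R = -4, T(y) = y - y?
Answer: -10656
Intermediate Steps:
T(y) = 0
n = -3 (n = -1 - 2 = -3)
111*((n*(T(6) + 4*R))*((2 - 3)*2)) = 111*((-3*(0 + 4*(-4)))*((2 - 3)*2)) = 111*((-3*(0 - 16))*(-1*2)) = 111*(-3*(-16)*(-2)) = 111*(48*(-2)) = 111*(-96) = -10656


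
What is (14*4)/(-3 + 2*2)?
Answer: 56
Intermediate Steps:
(14*4)/(-3 + 2*2) = 56/(-3 + 4) = 56/1 = 56*1 = 56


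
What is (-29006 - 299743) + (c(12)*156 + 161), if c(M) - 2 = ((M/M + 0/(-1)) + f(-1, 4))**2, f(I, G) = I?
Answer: -328276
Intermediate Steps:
c(M) = 2 (c(M) = 2 + ((M/M + 0/(-1)) - 1)**2 = 2 + ((1 + 0*(-1)) - 1)**2 = 2 + ((1 + 0) - 1)**2 = 2 + (1 - 1)**2 = 2 + 0**2 = 2 + 0 = 2)
(-29006 - 299743) + (c(12)*156 + 161) = (-29006 - 299743) + (2*156 + 161) = -328749 + (312 + 161) = -328749 + 473 = -328276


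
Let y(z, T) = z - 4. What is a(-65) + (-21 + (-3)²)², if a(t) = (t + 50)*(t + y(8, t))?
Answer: 1059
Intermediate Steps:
y(z, T) = -4 + z
a(t) = (4 + t)*(50 + t) (a(t) = (t + 50)*(t + (-4 + 8)) = (50 + t)*(t + 4) = (50 + t)*(4 + t) = (4 + t)*(50 + t))
a(-65) + (-21 + (-3)²)² = (200 + (-65)² + 54*(-65)) + (-21 + (-3)²)² = (200 + 4225 - 3510) + (-21 + 9)² = 915 + (-12)² = 915 + 144 = 1059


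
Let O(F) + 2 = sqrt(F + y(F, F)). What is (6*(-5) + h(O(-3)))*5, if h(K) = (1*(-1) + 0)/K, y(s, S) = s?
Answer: -149 + I*sqrt(6)/2 ≈ -149.0 + 1.2247*I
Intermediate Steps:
O(F) = -2 + sqrt(2)*sqrt(F) (O(F) = -2 + sqrt(F + F) = -2 + sqrt(2*F) = -2 + sqrt(2)*sqrt(F))
h(K) = -1/K (h(K) = (-1 + 0)/K = -1/K)
(6*(-5) + h(O(-3)))*5 = (6*(-5) - 1/(-2 + sqrt(2)*sqrt(-3)))*5 = (-30 - 1/(-2 + sqrt(2)*(I*sqrt(3))))*5 = (-30 - 1/(-2 + I*sqrt(6)))*5 = -150 - 5/(-2 + I*sqrt(6))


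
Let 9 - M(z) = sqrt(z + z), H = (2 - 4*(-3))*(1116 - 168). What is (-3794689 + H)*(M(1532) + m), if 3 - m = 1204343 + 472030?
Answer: 6339019983537 + 7562834*sqrt(766) ≈ 6.3392e+12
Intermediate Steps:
H = 13272 (H = (2 + 12)*948 = 14*948 = 13272)
m = -1676370 (m = 3 - (1204343 + 472030) = 3 - 1*1676373 = 3 - 1676373 = -1676370)
M(z) = 9 - sqrt(2)*sqrt(z) (M(z) = 9 - sqrt(z + z) = 9 - sqrt(2*z) = 9 - sqrt(2)*sqrt(z))
(-3794689 + H)*(M(1532) + m) = (-3794689 + 13272)*((9 - sqrt(2)*sqrt(1532)) - 1676370) = -3781417*((9 - sqrt(2)*2*sqrt(383)) - 1676370) = -3781417*((9 - 2*sqrt(766)) - 1676370) = -3781417*(-1676361 - 2*sqrt(766)) = 6339019983537 + 7562834*sqrt(766)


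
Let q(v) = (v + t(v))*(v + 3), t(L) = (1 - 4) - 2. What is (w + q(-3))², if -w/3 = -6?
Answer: 324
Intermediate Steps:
w = 18 (w = -3*(-6) = 18)
t(L) = -5 (t(L) = -3 - 2 = -5)
q(v) = (-5 + v)*(3 + v) (q(v) = (v - 5)*(v + 3) = (-5 + v)*(3 + v))
(w + q(-3))² = (18 + (-15 + (-3)² - 2*(-3)))² = (18 + (-15 + 9 + 6))² = (18 + 0)² = 18² = 324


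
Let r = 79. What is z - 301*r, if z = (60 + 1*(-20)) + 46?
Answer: -23693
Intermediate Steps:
z = 86 (z = (60 - 20) + 46 = 40 + 46 = 86)
z - 301*r = 86 - 301*79 = 86 - 23779 = -23693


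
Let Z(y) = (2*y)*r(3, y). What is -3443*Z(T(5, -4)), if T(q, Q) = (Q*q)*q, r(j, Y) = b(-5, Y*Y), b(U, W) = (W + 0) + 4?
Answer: 6888754400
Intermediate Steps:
b(U, W) = 4 + W (b(U, W) = W + 4 = 4 + W)
r(j, Y) = 4 + Y² (r(j, Y) = 4 + Y*Y = 4 + Y²)
T(q, Q) = Q*q²
Z(y) = 2*y*(4 + y²) (Z(y) = (2*y)*(4 + y²) = 2*y*(4 + y²))
-3443*Z(T(5, -4)) = -6886*(-4*5²)*(4 + (-4*5²)²) = -6886*(-4*25)*(4 + (-4*25)²) = -6886*(-100)*(4 + (-100)²) = -6886*(-100)*(4 + 10000) = -6886*(-100)*10004 = -3443*(-2000800) = 6888754400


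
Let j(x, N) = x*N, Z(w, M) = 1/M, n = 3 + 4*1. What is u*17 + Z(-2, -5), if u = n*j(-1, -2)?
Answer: 1189/5 ≈ 237.80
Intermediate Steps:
n = 7 (n = 3 + 4 = 7)
j(x, N) = N*x
u = 14 (u = 7*(-2*(-1)) = 7*2 = 14)
u*17 + Z(-2, -5) = 14*17 + 1/(-5) = 238 - 1/5 = 1189/5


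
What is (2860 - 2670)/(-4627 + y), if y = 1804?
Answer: -190/2823 ≈ -0.067304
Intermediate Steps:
(2860 - 2670)/(-4627 + y) = (2860 - 2670)/(-4627 + 1804) = 190/(-2823) = 190*(-1/2823) = -190/2823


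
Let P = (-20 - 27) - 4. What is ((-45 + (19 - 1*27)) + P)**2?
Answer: 10816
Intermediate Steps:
P = -51 (P = -47 - 4 = -51)
((-45 + (19 - 1*27)) + P)**2 = ((-45 + (19 - 1*27)) - 51)**2 = ((-45 + (19 - 27)) - 51)**2 = ((-45 - 8) - 51)**2 = (-53 - 51)**2 = (-104)**2 = 10816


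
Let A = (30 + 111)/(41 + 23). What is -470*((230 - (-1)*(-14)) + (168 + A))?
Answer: -5808495/32 ≈ -1.8152e+5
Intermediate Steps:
A = 141/64 ≈ 2.2031
-470*((230 - (-1)*(-14)) + (168 + A)) = -470*((230 - (-1)*(-14)) + (168 + 141/64)) = -470*((230 - 1*14) + 10893/64) = -470*((230 - 14) + 10893/64) = -470*(216 + 10893/64) = -470*24717/64 = -5808495/32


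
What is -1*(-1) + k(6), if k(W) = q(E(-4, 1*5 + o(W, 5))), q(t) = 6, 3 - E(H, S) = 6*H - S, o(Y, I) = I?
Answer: 7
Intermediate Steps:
E(H, S) = 3 + S - 6*H (E(H, S) = 3 - (6*H - S) = 3 - (-S + 6*H) = 3 + (S - 6*H) = 3 + S - 6*H)
k(W) = 6
-1*(-1) + k(6) = -1*(-1) + 6 = 1 + 6 = 7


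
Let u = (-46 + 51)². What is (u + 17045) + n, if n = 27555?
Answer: 44625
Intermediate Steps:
u = 25 (u = 5² = 25)
(u + 17045) + n = (25 + 17045) + 27555 = 17070 + 27555 = 44625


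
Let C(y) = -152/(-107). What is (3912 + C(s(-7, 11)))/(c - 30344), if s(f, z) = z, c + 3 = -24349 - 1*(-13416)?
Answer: -26171/276060 ≈ -0.094802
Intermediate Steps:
c = -10936 (c = -3 + (-24349 - 1*(-13416)) = -3 + (-24349 + 13416) = -3 - 10933 = -10936)
C(y) = 152/107 (C(y) = -152*(-1/107) = 152/107)
(3912 + C(s(-7, 11)))/(c - 30344) = (3912 + 152/107)/(-10936 - 30344) = (418736/107)/(-41280) = (418736/107)*(-1/41280) = -26171/276060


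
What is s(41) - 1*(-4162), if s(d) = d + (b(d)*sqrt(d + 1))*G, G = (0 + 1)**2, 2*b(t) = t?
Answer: 4203 + 41*sqrt(42)/2 ≈ 4335.9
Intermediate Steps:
b(t) = t/2
G = 1 (G = 1**2 = 1)
s(d) = d + d*sqrt(1 + d)/2 (s(d) = d + ((d/2)*sqrt(d + 1))*1 = d + ((d/2)*sqrt(1 + d))*1 = d + (d*sqrt(1 + d)/2)*1 = d + d*sqrt(1 + d)/2)
s(41) - 1*(-4162) = (1/2)*41*(2 + sqrt(1 + 41)) - 1*(-4162) = (1/2)*41*(2 + sqrt(42)) + 4162 = (41 + 41*sqrt(42)/2) + 4162 = 4203 + 41*sqrt(42)/2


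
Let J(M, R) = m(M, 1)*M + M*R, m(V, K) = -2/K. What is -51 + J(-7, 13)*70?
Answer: -5441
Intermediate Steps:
J(M, R) = -2*M + M*R (J(M, R) = (-2/1)*M + M*R = (-2*1)*M + M*R = -2*M + M*R)
-51 + J(-7, 13)*70 = -51 - 7*(-2 + 13)*70 = -51 - 7*11*70 = -51 - 77*70 = -51 - 5390 = -5441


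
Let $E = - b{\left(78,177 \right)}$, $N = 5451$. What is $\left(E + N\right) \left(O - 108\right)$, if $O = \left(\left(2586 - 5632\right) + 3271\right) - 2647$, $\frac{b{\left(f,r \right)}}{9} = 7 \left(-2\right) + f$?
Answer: $-12333750$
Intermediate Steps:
$b{\left(f,r \right)} = -126 + 9 f$ ($b{\left(f,r \right)} = 9 \left(7 \left(-2\right) + f\right) = 9 \left(-14 + f\right) = -126 + 9 f$)
$O = -2422$ ($O = \left(-3046 + 3271\right) - 2647 = 225 - 2647 = -2422$)
$E = -576$ ($E = - (-126 + 9 \cdot 78) = - (-126 + 702) = \left(-1\right) 576 = -576$)
$\left(E + N\right) \left(O - 108\right) = \left(-576 + 5451\right) \left(-2422 - 108\right) = 4875 \left(-2530\right) = -12333750$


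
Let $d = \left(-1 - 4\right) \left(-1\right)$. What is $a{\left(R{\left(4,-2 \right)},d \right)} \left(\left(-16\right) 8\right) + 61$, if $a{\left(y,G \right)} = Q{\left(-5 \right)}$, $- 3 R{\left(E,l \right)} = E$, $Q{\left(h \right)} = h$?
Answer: $701$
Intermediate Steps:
$R{\left(E,l \right)} = - \frac{E}{3}$
$d = 5$ ($d = \left(-5\right) \left(-1\right) = 5$)
$a{\left(y,G \right)} = -5$
$a{\left(R{\left(4,-2 \right)},d \right)} \left(\left(-16\right) 8\right) + 61 = - 5 \left(\left(-16\right) 8\right) + 61 = \left(-5\right) \left(-128\right) + 61 = 640 + 61 = 701$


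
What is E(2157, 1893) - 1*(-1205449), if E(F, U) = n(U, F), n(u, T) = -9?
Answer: 1205440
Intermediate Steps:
E(F, U) = -9
E(2157, 1893) - 1*(-1205449) = -9 - 1*(-1205449) = -9 + 1205449 = 1205440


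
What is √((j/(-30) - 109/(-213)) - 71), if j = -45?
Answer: I*√12519714/426 ≈ 8.3059*I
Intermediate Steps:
√((j/(-30) - 109/(-213)) - 71) = √((-45/(-30) - 109/(-213)) - 71) = √((-45*(-1/30) - 109*(-1/213)) - 71) = √((3/2 + 109/213) - 71) = √(857/426 - 71) = √(-29389/426) = I*√12519714/426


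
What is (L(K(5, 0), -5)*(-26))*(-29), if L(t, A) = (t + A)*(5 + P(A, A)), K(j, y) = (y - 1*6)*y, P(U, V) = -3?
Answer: -7540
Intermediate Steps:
K(j, y) = y*(-6 + y) (K(j, y) = (y - 6)*y = (-6 + y)*y = y*(-6 + y))
L(t, A) = 2*A + 2*t (L(t, A) = (t + A)*(5 - 3) = (A + t)*2 = 2*A + 2*t)
(L(K(5, 0), -5)*(-26))*(-29) = ((2*(-5) + 2*(0*(-6 + 0)))*(-26))*(-29) = ((-10 + 2*(0*(-6)))*(-26))*(-29) = ((-10 + 2*0)*(-26))*(-29) = ((-10 + 0)*(-26))*(-29) = -10*(-26)*(-29) = 260*(-29) = -7540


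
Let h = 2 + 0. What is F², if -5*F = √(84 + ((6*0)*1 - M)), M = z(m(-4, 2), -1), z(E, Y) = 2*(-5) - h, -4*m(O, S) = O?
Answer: 96/25 ≈ 3.8400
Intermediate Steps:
h = 2
m(O, S) = -O/4
z(E, Y) = -12 (z(E, Y) = 2*(-5) - 1*2 = -10 - 2 = -12)
M = -12
F = -4*√6/5 (F = -√(84 + ((6*0)*1 - 1*(-12)))/5 = -√(84 + (0*1 + 12))/5 = -√(84 + (0 + 12))/5 = -√(84 + 12)/5 = -4*√6/5 ≈ -1.9596)
F² = (-4*√6/5)² = 96/25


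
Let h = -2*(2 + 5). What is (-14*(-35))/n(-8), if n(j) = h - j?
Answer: -245/3 ≈ -81.667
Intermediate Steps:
h = -14 (h = -2*7 = -14)
n(j) = -14 - j
(-14*(-35))/n(-8) = (-14*(-35))/(-14 - 1*(-8)) = 490/(-14 + 8) = 490/(-6) = 490*(-⅙) = -245/3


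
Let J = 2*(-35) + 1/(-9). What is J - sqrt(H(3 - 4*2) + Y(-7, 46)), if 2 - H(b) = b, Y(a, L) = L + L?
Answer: -631/9 - 3*sqrt(11) ≈ -80.061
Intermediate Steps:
Y(a, L) = 2*L
J = -631/9 (J = -70 - 1/9 = -631/9 ≈ -70.111)
H(b) = 2 - b
J - sqrt(H(3 - 4*2) + Y(-7, 46)) = -631/9 - sqrt((2 - (3 - 4*2)) + 2*46) = -631/9 - sqrt((2 - (3 - 8)) + 92) = -631/9 - sqrt((2 - 1*(-5)) + 92) = -631/9 - sqrt((2 + 5) + 92) = -631/9 - sqrt(7 + 92) = -631/9 - sqrt(99) = -631/9 - 3*sqrt(11)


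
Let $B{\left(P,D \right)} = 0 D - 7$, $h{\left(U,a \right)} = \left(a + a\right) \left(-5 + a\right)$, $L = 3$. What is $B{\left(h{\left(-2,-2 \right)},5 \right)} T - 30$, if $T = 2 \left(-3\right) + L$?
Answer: $-9$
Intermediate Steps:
$h{\left(U,a \right)} = 2 a \left(-5 + a\right)$
$B{\left(P,D \right)} = -7$ ($B{\left(P,D \right)} = 0 - 7 = -7$)
$T = -3$ ($T = 2 \left(-3\right) + 3 = -6 + 3 = -3$)
$B{\left(h{\left(-2,-2 \right)},5 \right)} T - 30 = \left(-7\right) \left(-3\right) - 30 = 21 - 30 = -9$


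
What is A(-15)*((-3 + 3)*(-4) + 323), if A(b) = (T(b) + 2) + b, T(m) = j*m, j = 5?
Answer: -28424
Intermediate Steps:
T(m) = 5*m
A(b) = 2 + 6*b (A(b) = (5*b + 2) + b = (2 + 5*b) + b = 2 + 6*b)
A(-15)*((-3 + 3)*(-4) + 323) = (2 + 6*(-15))*((-3 + 3)*(-4) + 323) = (2 - 90)*(0*(-4) + 323) = -88*(0 + 323) = -88*323 = -28424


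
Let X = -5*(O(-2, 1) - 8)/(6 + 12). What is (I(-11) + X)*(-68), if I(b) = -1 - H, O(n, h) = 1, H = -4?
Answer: -3026/9 ≈ -336.22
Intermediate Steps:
I(b) = 3 (I(b) = -1 - 1*(-4) = -1 + 4 = 3)
X = 35/18 (X = -5*(1 - 8)/(6 + 12) = -(-35)/18 = -5*(-7/18) = 35/18 ≈ 1.9444)
(I(-11) + X)*(-68) = (3 + 35/18)*(-68) = (89/18)*(-68) = -3026/9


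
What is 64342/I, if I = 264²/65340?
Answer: 482565/8 ≈ 60321.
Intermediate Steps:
I = 16/15 (I = 69696*(1/65340) = 16/15 ≈ 1.0667)
64342/I = 64342/(16/15) = 64342*(15/16) = 482565/8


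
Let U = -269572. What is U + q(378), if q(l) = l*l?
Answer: -126688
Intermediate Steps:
q(l) = l²
U + q(378) = -269572 + 378² = -269572 + 142884 = -126688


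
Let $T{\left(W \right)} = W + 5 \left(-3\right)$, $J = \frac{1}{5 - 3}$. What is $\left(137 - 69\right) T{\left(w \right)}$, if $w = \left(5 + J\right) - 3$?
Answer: $-850$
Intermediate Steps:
$J = \frac{1}{2} \approx 0.5$
$w = \frac{5}{2}$ ($w = \left(5 + \frac{1}{2}\right) - 3 = \frac{11}{2} - 3 = \frac{5}{2} \approx 2.5$)
$T{\left(W \right)} = -15 + W$ ($T{\left(W \right)} = W - 15 = -15 + W$)
$\left(137 - 69\right) T{\left(w \right)} = \left(137 - 69\right) \left(-15 + \frac{5}{2}\right) = 68 \left(- \frac{25}{2}\right) = -850$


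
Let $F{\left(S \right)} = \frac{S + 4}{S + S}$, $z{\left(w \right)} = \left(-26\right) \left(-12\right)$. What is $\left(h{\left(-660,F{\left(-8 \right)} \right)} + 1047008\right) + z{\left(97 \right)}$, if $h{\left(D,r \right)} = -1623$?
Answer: $1045697$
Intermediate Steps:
$z{\left(w \right)} = 312$
$F{\left(S \right)} = \frac{4 + S}{2 S}$
$\left(h{\left(-660,F{\left(-8 \right)} \right)} + 1047008\right) + z{\left(97 \right)} = \left(-1623 + 1047008\right) + 312 = 1045385 + 312 = 1045697$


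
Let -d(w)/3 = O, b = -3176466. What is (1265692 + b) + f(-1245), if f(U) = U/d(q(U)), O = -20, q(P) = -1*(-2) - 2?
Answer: -7643179/4 ≈ -1.9108e+6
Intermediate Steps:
q(P) = 0 (q(P) = 2 - 2 = 0)
d(w) = 60 (d(w) = -3*(-20) = 60)
f(U) = U/60
(1265692 + b) + f(-1245) = (1265692 - 3176466) + (1/60)*(-1245) = -1910774 - 83/4 = -7643179/4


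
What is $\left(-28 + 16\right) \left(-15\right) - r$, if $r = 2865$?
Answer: $-2685$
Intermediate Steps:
$\left(-28 + 16\right) \left(-15\right) - r = \left(-28 + 16\right) \left(-15\right) - 2865 = \left(-12\right) \left(-15\right) - 2865 = 180 - 2865 = -2685$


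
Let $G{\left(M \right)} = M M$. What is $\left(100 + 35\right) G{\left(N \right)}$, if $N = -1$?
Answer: $135$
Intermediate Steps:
$G{\left(M \right)} = M^{2}$
$\left(100 + 35\right) G{\left(N \right)} = \left(100 + 35\right) \left(-1\right)^{2} = 135 \cdot 1 = 135$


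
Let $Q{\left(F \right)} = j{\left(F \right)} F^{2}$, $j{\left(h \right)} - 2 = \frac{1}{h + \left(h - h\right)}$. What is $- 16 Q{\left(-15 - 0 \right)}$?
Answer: $-6960$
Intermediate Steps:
$j{\left(h \right)} = 2 + \frac{1}{h}$ ($j{\left(h \right)} = 2 + \frac{1}{h + \left(h - h\right)} = 2 + \frac{1}{h + 0} = 2 + \frac{1}{h}$)
$Q{\left(F \right)} = F^{2} \left(2 + \frac{1}{F}\right)$ ($Q{\left(F \right)} = \left(2 + \frac{1}{F}\right) F^{2} = F^{2} \left(2 + \frac{1}{F}\right)$)
$- 16 Q{\left(-15 - 0 \right)} = - 16 \left(-15 - 0\right) \left(1 + 2 \left(-15 - 0\right)\right) = - 16 \left(-15 + 0\right) \left(1 + 2 \left(-15 + 0\right)\right) = - 16 \left(- 15 \left(1 + 2 \left(-15\right)\right)\right) = - 16 \left(- 15 \left(1 - 30\right)\right) = - 16 \left(\left(-15\right) \left(-29\right)\right) = \left(-16\right) 435 = -6960$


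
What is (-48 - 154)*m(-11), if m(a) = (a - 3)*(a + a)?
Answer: -62216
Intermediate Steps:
m(a) = 2*a*(-3 + a) (m(a) = (-3 + a)*(2*a) = 2*a*(-3 + a))
(-48 - 154)*m(-11) = (-48 - 154)*(2*(-11)*(-3 - 11)) = -404*(-11)*(-14) = -202*308 = -62216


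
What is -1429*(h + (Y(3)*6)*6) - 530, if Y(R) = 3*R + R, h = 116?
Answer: -783622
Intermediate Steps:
Y(R) = 4*R
-1429*(h + (Y(3)*6)*6) - 530 = -1429*(116 + ((4*3)*6)*6) - 530 = -1429*(116 + (12*6)*6) - 530 = -1429*(116 + 72*6) - 530 = -1429*(116 + 432) - 530 = -1429*548 - 530 = -783092 - 530 = -783622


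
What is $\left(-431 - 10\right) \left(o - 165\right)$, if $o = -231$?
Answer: $174636$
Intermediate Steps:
$\left(-431 - 10\right) \left(o - 165\right) = \left(-431 - 10\right) \left(-231 - 165\right) = \left(-441\right) \left(-396\right) = 174636$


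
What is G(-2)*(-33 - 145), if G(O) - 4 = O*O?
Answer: -1424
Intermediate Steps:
G(O) = 4 + O² (G(O) = 4 + O*O = 4 + O²)
G(-2)*(-33 - 145) = (4 + (-2)²)*(-33 - 145) = (4 + 4)*(-178) = 8*(-178) = -1424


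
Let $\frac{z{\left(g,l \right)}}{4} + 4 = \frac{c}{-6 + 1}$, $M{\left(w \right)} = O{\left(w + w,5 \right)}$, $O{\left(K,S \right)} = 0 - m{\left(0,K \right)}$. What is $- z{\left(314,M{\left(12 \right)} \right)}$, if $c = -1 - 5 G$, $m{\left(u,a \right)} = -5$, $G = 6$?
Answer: $- \frac{44}{5} \approx -8.8$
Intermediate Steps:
$O{\left(K,S \right)} = 5$ ($O{\left(K,S \right)} = 0 - -5 = 0 + 5 = 5$)
$M{\left(w \right)} = 5$
$c = -31$ ($c = -1 - 30 = -31$)
$z{\left(g,l \right)} = \frac{44}{5}$ ($z{\left(g,l \right)} = -16 + 4 \left(- \frac{31}{-6 + 1}\right) = -16 + 4 \left(- \frac{31}{-5}\right) = -16 + 4 \left(\left(-31\right) \left(- \frac{1}{5}\right)\right) = -16 + 4 \cdot \frac{31}{5} = -16 + \frac{124}{5} = \frac{44}{5}$)
$- z{\left(314,M{\left(12 \right)} \right)} = \left(-1\right) \frac{44}{5} = - \frac{44}{5}$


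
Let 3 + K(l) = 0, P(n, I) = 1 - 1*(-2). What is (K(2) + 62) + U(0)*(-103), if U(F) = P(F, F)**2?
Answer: -868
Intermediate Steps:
P(n, I) = 3 (P(n, I) = 1 + 2 = 3)
K(l) = -3 (K(l) = -3 + 0 = -3)
U(F) = 9 (U(F) = 3**2 = 9)
(K(2) + 62) + U(0)*(-103) = (-3 + 62) + 9*(-103) = 59 - 927 = -868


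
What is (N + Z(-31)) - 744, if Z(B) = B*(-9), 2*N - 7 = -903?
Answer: -913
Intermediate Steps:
N = -448 (N = 7/2 + (½)*(-903) = 7/2 - 903/2 = -448)
Z(B) = -9*B
(N + Z(-31)) - 744 = (-448 - 9*(-31)) - 744 = (-448 + 279) - 744 = -169 - 744 = -913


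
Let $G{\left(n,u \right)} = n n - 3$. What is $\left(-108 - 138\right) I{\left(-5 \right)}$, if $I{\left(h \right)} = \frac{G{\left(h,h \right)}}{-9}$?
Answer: $\frac{1804}{3} \approx 601.33$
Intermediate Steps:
$G{\left(n,u \right)} = -3 + n^{2}$ ($G{\left(n,u \right)} = n^{2} - 3 = -3 + n^{2}$)
$I{\left(h \right)} = \frac{1}{3} - \frac{h^{2}}{9}$ ($I{\left(h \right)} = \frac{-3 + h^{2}}{-9} = \left(-3 + h^{2}\right) \left(- \frac{1}{9}\right) = \frac{1}{3} - \frac{h^{2}}{9}$)
$\left(-108 - 138\right) I{\left(-5 \right)} = \left(-108 - 138\right) \left(\frac{1}{3} - \frac{\left(-5\right)^{2}}{9}\right) = - 246 \left(\frac{1}{3} - \frac{25}{9}\right) = \left(-246\right) \left(- \frac{22}{9}\right) = \frac{1804}{3}$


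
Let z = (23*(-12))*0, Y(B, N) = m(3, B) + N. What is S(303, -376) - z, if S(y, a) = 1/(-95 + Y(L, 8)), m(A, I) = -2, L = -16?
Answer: -1/89 ≈ -0.011236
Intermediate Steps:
Y(B, N) = -2 + N
z = 0 (z = -276*0 = 0)
S(y, a) = -1/89 (S(y, a) = 1/(-95 + (-2 + 8)) = 1/(-95 + 6) = 1/(-89) = -1/89)
S(303, -376) - z = -1/89 - 1*0 = -1/89 + 0 = -1/89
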